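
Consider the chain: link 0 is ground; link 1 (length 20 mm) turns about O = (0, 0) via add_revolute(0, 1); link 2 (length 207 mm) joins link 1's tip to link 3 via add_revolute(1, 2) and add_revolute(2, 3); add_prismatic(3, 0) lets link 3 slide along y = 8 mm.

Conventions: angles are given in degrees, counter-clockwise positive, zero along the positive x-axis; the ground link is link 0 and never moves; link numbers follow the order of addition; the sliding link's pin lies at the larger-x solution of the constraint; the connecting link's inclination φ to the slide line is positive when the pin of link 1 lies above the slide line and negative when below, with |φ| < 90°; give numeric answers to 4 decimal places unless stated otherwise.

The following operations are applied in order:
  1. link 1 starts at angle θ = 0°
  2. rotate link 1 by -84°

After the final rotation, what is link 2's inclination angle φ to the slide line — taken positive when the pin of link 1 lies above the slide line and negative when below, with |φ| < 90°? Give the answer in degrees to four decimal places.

geometry: r = 20 mm, L = 207 mm, e = 8 mm; θ starts at 0°
rotate link 1 by -84°: θ ← 0° -84° = -84°
h = r sin θ − e = -19.890438 − 8 = -27.890438
sin φ = h / L = -27.890438 / 207 = -0.13473642
φ = arcsin(-0.13473642) = -7.743378°

-7.7434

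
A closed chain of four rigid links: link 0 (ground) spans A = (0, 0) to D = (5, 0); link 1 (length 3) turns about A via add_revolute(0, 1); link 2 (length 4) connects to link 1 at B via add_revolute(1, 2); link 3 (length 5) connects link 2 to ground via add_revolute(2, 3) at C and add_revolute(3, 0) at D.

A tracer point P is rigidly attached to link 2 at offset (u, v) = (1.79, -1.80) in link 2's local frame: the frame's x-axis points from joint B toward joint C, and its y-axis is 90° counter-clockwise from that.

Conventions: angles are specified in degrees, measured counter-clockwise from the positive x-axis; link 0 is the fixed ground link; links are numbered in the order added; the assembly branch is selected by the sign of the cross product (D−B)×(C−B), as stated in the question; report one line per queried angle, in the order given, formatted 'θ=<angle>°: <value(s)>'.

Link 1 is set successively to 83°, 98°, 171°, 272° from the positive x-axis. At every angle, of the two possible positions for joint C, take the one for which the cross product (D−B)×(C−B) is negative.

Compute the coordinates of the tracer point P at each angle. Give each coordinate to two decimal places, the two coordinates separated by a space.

A=(0,0), D=(5.00,0)
θ=83°: B = A + 3.00·(cos83°, sin83°) = (0.3656, 2.9776)
θ=83°: |BD| = 5.5085
θ=83°: circle(B,4.00) ∩ circle(D,5.00): a=1.9374, h=3.4995
θ=83°:   candidates: C₊=(3.8872,4.8746) cross=19.277; C₋=(0.1039,-1.0138) cross=-19.277
θ=83°:   branch - wants cross < 0 → take C=(0.1039,-1.0138) (cross=-19.277)
θ=83°: ex = (C−B)/|BC| = (-0.0654,-0.9979); ey = (0.9979,-0.0654)
θ=83°: P = B + 1.79·ex + -1.80·ey = (-1.5477,1.3093)
θ=98°: B = A + 3.00·(cos98°, sin98°) = (-0.4175, 2.9708)
θ=98°: |BD| = 6.1786
θ=98°: circle(B,4.00) ∩ circle(D,5.00): a=2.3610, h=3.2289
θ=98°:   candidates: C₊=(3.2052,4.6667) cross=19.950; C₋=(0.1001,-0.9956) cross=-19.950
θ=98°:   branch - wants cross < 0 → take C=(0.1001,-0.9956) (cross=-19.950)
θ=98°: ex = (C−B)/|BC| = (0.1294,-0.9916); ey = (0.9916,0.1294)
θ=98°: P = B + 1.79·ex + -1.80·ey = (-1.9707,0.9629)
θ=171°: B = A + 3.00·(cos171°, sin171°) = (-2.9631, 0.4693)
θ=171°: |BD| = 7.9769
θ=171°: circle(B,4.00) ∩ circle(D,5.00): a=3.4243, h=2.0674
θ=171°:   candidates: C₊=(0.5769,2.3316) cross=16.491; C₋=(0.3337,-1.7960) cross=-16.491
θ=171°:   branch - wants cross < 0 → take C=(0.3337,-1.7960) (cross=-16.491)
θ=171°: ex = (C−B)/|BC| = (0.8242,-0.5663); ey = (0.5663,0.8242)
θ=171°: P = B + 1.79·ex + -1.80·ey = (-2.5071,-2.0279)
θ=272°: B = A + 3.00·(cos272°, sin272°) = (0.1047, -2.9982)
θ=272°: |BD| = 5.7405
θ=272°: circle(B,4.00) ∩ circle(D,5.00): a=2.0863, h=3.4128
θ=272°:   candidates: C₊=(0.1014,1.0018) cross=19.591; C₋=(3.6663,-4.8188) cross=-19.591
θ=272°:   branch - wants cross < 0 → take C=(3.6663,-4.8188) (cross=-19.591)
θ=272°: ex = (C−B)/|BC| = (0.8904,-0.4552); ey = (0.4552,0.8904)
θ=272°: P = B + 1.79·ex + -1.80·ey = (0.8792,-5.4157)

θ=83°: -1.55 1.31
θ=98°: -1.97 0.96
θ=171°: -2.51 -2.03
θ=272°: 0.88 -5.42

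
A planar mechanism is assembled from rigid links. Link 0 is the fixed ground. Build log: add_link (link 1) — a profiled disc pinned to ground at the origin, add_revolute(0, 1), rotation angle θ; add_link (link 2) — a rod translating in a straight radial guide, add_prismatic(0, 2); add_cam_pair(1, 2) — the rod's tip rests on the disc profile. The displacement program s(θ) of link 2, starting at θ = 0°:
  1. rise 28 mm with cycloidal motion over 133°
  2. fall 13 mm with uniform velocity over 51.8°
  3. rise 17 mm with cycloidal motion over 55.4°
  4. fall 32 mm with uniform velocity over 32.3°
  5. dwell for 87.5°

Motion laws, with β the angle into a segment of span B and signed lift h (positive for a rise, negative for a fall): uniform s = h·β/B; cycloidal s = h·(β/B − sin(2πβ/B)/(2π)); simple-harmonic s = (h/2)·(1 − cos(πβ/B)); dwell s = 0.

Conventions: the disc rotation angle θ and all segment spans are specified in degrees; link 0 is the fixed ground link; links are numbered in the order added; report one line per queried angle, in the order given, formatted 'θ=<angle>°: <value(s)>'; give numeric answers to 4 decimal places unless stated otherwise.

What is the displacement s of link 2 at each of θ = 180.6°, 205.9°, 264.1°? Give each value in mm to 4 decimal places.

seg 1 [0°–133°] cycloidal, h=28: full span → s += 28 → s = 28.0000
seg 2 [133°–184.8°] uniform, h=-13: θ=180.6° here. β=47.6, B=51.8. -13·47.6/51.8 = -11.9459 → s = 16.0541
seg 2 [133°–184.8°] uniform, h=-13: full span → s += -13 → s = 15.0000
seg 3 [184.8°–240.2°] cycloidal, h=17: θ=205.9° here. β=21.1, B=55.4. 17·(0.3809 − sin(2π·0.3809)/(2π)) = 4.6334 → s = 19.6334
seg 3 [184.8°–240.2°] cycloidal, h=17: full span → s += 17 → s = 32.0000
seg 4 [240.2°–272.5°] uniform, h=-32: θ=264.1° here. β=23.9, B=32.3. -32·23.9/32.3 = -23.6780 → s = 8.3220

θ=180.6°: 16.0541
θ=205.9°: 19.6334
θ=264.1°: 8.3220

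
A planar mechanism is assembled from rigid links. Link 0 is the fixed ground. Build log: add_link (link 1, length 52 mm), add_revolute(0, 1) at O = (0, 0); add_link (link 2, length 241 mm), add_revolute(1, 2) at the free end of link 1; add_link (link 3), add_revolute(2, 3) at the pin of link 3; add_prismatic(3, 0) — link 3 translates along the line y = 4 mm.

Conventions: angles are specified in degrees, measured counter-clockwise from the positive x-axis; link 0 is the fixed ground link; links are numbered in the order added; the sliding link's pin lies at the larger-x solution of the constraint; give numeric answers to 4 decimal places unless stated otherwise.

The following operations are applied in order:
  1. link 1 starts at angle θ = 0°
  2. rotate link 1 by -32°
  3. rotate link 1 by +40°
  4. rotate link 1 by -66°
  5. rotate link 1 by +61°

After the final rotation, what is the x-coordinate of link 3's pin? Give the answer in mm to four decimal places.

geometry: r = 52 mm, L = 241 mm, e = 4 mm; θ starts at 0°
rotate link 1 by -32°: θ ← 0° -32° = -32°
rotate link 1 by +40°: θ ← -32° +40° = 8°
rotate link 1 by -66°: θ ← 8° -66° = -58°
rotate link 1 by +61°: θ ← -58° +61° = 3°
crank pin P = (r cos θ, r sin θ) = (51.928736, 2.721470)
h = r sin θ − e = 2.721470 − 4 = -1.278530
x = r cos θ + √(L² − h²) = 51.928736 + 240.996609 = 292.925344

292.9253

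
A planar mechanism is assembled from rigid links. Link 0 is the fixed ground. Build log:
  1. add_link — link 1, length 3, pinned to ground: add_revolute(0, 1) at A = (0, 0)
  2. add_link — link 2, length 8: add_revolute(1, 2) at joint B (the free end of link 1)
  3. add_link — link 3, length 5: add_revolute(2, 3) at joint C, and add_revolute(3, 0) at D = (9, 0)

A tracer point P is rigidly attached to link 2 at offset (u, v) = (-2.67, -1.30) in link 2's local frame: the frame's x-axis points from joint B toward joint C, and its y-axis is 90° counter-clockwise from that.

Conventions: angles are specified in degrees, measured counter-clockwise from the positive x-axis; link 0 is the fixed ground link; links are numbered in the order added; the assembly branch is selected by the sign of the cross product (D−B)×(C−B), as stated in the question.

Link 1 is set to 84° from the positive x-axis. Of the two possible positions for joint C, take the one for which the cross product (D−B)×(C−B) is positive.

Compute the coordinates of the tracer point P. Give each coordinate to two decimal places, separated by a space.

A=(0,0), D=(9.00,0)
B = A + 3.00·(cos84°, sin84°) = (0.3136, 2.9836)
|BD| = 9.1845
circle(B,8.00) ∩ circle(D,5.00): a=6.7154, h=4.3478
  candidates: C₊=(8.0772,4.9141) cross=39.933; C₋=(5.2524,-3.3099) cross=-39.933
  branch + wants cross > 0 → take C=(8.0772,4.9141) (cross=39.933)
ex = (C−B)/|BC| = (0.9704,0.2413); ey = (-0.2413,0.9704)
P = B + -2.67·ex + -1.30·ey = (-1.9638,1.0777)

-1.96 1.08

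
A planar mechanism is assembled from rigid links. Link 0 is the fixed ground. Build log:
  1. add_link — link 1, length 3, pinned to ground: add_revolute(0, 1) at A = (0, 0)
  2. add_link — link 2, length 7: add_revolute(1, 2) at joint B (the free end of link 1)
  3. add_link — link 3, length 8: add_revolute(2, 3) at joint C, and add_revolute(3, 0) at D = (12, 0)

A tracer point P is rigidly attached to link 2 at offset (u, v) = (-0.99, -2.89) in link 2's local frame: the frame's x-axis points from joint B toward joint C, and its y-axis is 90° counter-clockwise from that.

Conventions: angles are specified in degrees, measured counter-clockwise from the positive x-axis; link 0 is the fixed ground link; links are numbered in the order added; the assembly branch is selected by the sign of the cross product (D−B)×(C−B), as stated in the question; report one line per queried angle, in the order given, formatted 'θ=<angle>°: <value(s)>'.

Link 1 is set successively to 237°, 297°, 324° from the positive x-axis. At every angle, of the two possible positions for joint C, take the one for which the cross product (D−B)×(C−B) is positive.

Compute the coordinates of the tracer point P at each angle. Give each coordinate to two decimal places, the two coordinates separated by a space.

A=(0,0), D=(12.00,0)
θ=237°: B = A + 3.00·(cos237°, sin237°) = (-1.6339, -2.5160)
θ=237°: |BD| = 13.8641
θ=237°: circle(B,7.00) ∩ circle(D,8.00): a=6.3911, h=2.8555
θ=237°:   candidates: C₊=(4.1329,1.4519) cross=39.589; C₋=(5.1693,-4.1643) cross=-39.589
θ=237°:   branch + wants cross > 0 → take C=(4.1329,1.4519) (cross=39.589)
θ=237°: ex = (C−B)/|BC| = (0.8238,0.5668); ey = (-0.5668,0.8238)
θ=237°: P = B + -0.99·ex + -2.89·ey = (-0.8113,-5.4580)
θ=297°: B = A + 3.00·(cos297°, sin297°) = (1.3620, -2.6730)
θ=297°: |BD| = 10.9687
θ=297°: circle(B,7.00) ∩ circle(D,8.00): a=4.8006, h=5.0945
θ=297°:   candidates: C₊=(4.7763,3.4378) cross=55.881; C₋=(7.2593,-6.4441) cross=-55.881
θ=297°:   branch + wants cross > 0 → take C=(4.7763,3.4378) (cross=55.881)
θ=297°: ex = (C−B)/|BC| = (0.4878,0.8730); ey = (-0.8730,0.4878)
θ=297°: P = B + -0.99·ex + -2.89·ey = (3.4020,-4.9469)
θ=324°: B = A + 3.00·(cos324°, sin324°) = (2.4271, -1.7634)
θ=324°: |BD| = 9.7340
θ=324°: circle(B,7.00) ∩ circle(D,8.00): a=4.0965, h=5.6761
θ=324°:   candidates: C₊=(5.4275,4.5610) cross=55.252; C₋=(7.4840,-6.6035) cross=-55.252
θ=324°:   branch + wants cross > 0 → take C=(5.4275,4.5610) (cross=55.252)
θ=324°: ex = (C−B)/|BC| = (0.4286,0.9035); ey = (-0.9035,0.4286)
θ=324°: P = B + -0.99·ex + -2.89·ey = (4.6137,-3.8966)

θ=237°: -0.81 -5.46
θ=297°: 3.40 -4.95
θ=324°: 4.61 -3.90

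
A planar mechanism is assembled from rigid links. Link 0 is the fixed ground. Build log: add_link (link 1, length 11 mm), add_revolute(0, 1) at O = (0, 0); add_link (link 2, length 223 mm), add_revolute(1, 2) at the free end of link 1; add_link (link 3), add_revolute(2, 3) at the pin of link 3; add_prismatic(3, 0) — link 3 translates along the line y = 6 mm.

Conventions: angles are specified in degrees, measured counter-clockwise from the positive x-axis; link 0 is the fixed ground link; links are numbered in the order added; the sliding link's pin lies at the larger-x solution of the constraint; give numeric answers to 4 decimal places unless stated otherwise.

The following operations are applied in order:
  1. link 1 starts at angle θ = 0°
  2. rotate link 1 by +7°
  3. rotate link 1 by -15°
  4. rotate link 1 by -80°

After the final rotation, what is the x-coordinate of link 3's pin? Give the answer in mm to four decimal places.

geometry: r = 11 mm, L = 223 mm, e = 6 mm; θ starts at 0°
rotate link 1 by +7°: θ ← 0° +7° = 7°
rotate link 1 by -15°: θ ← 7° -15° = -8°
rotate link 1 by -80°: θ ← -8° -80° = -88°
crank pin P = (r cos θ, r sin θ) = (0.383894, -10.993299)
h = r sin θ − e = -10.993299 − 6 = -16.993299
x = r cos θ + √(L² − h²) = 0.383894 + 222.351586 = 222.735480

222.7355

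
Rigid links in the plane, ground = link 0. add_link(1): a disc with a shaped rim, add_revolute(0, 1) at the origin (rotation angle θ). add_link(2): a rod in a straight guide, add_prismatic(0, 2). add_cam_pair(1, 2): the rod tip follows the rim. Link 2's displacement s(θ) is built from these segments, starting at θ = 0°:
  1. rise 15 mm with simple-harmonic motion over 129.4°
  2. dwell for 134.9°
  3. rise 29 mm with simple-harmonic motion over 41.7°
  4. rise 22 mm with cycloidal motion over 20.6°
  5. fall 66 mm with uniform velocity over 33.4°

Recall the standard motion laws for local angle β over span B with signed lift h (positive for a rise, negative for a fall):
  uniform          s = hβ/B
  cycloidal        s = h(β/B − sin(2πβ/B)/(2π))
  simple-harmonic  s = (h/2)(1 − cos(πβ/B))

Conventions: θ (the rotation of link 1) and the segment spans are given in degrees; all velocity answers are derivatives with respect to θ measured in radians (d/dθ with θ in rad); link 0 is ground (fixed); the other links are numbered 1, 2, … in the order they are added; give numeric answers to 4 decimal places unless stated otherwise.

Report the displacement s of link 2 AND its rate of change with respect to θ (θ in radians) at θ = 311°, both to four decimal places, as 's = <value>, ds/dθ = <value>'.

segment 1 (0° to 129.4°, simple-harmonic, h = 15) is passed completely: s = 0.0000 + (15) = 15.0000
segment 2 (129.4° to 264.3°, dwell): s unchanged at 15.0000
segment 3 (264.3° to 306°, simple-harmonic, h = 29) is passed completely: s = 15.0000 + (29) = 44.0000
θ = 311° falls in segment 4 (306° to 326.6°, cycloidal, h = 22): β = 311 − 306 = 5°, B = 20.6°; Δs = 22·(0.2427 − sin(2π·0.2427)/(2π)) = 1.8421; s = 44.0000 + 1.8421 = 45.8421
velocity in seg [306°–326.6°] (cycloidal), θ in radians: β = 5° = 0.0873 rad, B = 20.6° = 0.3595 rad; ds/dθ = (h/B)(1 − cos(2πβ/B)) = (22/0.3595)(1 − cos(2π·0.2427)) = 58.391134 mm/rad

s = 45.8421, ds/dθ = 58.3911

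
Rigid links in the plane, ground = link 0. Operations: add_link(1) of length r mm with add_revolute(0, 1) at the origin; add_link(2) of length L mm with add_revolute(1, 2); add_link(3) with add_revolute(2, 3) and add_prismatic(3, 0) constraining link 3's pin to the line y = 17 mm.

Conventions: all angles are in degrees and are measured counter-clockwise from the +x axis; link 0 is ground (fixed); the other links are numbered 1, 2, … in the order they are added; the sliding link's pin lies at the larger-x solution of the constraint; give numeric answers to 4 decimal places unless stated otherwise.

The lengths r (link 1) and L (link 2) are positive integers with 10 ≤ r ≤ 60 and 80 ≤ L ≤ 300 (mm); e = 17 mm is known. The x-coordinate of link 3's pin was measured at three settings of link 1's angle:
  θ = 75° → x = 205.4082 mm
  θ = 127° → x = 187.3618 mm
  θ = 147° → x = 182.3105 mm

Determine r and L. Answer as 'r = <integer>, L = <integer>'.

constraint per measurement: (x − r cos θ)² + (r sin θ − e)² = L²
subtracting the θ₁ and θ₂ equations cancels the r² and L² terms:
r = (x₁² − x₂²) / (2[(x₁cos θ₁ + e sin θ₁) − (x₂cos θ₂ + e sin θ₂)]) = 20.9999 → r = 21
L² = (x₁ − r cos θ₁)² + (r sin θ₁ − e)² = 39999.9883 → L = 200.0000 → L = 200
check at θ₃=147°: x = 182.3105 (printed 182.3105) ✓

r = 21, L = 200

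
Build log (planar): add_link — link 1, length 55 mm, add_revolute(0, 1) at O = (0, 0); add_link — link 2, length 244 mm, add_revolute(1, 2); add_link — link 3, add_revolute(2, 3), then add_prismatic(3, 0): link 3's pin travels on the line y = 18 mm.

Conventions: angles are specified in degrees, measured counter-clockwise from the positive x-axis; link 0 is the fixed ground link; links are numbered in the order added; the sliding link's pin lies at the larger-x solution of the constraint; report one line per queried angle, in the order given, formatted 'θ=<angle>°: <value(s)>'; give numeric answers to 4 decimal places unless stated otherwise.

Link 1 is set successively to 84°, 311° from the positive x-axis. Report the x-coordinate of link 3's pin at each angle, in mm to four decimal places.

geometry: r = 55 mm, L = 244 mm, e = 18 mm
θ=84°: crank pin P = (r cos θ, r sin θ) = (5.749065, 54.698704)
θ=84°: h = r sin θ − e = 54.698704 − 18 = 36.698704
θ=84°: x = r cos θ + √(L² − h²) = 5.749065 + 241.224387 = 246.973453
θ=311°: crank pin P = (r cos θ, r sin θ) = (36.083247, -41.509027)
θ=311°: h = r sin θ − e = -41.509027 − 18 = -59.509027
θ=311°: x = r cos θ + √(L² − h²) = 36.083247 + 236.631941 = 272.715188

θ=84°: 246.9735
θ=311°: 272.7152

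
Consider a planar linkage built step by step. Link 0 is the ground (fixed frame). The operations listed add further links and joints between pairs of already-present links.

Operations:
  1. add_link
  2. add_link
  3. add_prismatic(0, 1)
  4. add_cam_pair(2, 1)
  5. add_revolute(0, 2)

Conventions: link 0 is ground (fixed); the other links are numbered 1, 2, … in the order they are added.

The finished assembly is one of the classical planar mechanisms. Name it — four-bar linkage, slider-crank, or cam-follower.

links: 3 (incl. ground); joints: 1 revolute, 1 prismatic, 1 higher (cam) pair, forming one closed loop
3 links, revolute + prismatic + higher pair in one loop → cam-follower

cam-follower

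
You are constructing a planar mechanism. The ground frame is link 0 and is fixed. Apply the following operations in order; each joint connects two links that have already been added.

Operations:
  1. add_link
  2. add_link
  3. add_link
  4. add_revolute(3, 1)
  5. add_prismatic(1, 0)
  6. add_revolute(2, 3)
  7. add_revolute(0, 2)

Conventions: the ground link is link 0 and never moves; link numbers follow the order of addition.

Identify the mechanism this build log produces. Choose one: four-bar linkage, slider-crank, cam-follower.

links: 4 (incl. ground); joints: 3 revolute, 1 prismatic, 0 higher (cam) pair, forming one closed loop
4 links, 3 revolutes + 1 prismatic in one loop → slider-crank

slider-crank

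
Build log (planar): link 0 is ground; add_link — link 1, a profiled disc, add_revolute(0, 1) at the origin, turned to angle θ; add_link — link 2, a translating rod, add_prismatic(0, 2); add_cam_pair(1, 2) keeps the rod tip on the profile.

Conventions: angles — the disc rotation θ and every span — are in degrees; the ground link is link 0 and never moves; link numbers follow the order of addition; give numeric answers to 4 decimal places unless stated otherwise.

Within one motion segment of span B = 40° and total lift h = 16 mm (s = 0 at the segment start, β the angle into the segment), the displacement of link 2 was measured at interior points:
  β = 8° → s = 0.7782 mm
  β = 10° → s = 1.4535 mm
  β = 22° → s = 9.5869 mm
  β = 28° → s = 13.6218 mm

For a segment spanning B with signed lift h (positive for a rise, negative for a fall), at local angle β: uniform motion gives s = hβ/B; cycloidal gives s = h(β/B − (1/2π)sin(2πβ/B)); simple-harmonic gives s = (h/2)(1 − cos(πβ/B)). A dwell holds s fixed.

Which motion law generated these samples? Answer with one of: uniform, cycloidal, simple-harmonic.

candidates at β/B = r: uniform s = h·r (linear in β); cycloidal s = h·(r − sin(2πr)/(2π)); simple-harmonic s = (h/2)(1 − cos(πr))
β=8°: printed 0.7782 | uniform 3.2000, cycloidal 0.7782, simple-harmonic 1.5279
β=10°: printed 1.4535 | uniform 4.0000, cycloidal 1.4535, simple-harmonic 2.3431
β=22°: printed 9.5869 | uniform 8.8000, cycloidal 9.5869, simple-harmonic 9.2515
β=28°: printed 13.6218 | uniform 11.2000, cycloidal 13.6218, simple-harmonic 12.7023
only one law matches every sample → cycloidal

cycloidal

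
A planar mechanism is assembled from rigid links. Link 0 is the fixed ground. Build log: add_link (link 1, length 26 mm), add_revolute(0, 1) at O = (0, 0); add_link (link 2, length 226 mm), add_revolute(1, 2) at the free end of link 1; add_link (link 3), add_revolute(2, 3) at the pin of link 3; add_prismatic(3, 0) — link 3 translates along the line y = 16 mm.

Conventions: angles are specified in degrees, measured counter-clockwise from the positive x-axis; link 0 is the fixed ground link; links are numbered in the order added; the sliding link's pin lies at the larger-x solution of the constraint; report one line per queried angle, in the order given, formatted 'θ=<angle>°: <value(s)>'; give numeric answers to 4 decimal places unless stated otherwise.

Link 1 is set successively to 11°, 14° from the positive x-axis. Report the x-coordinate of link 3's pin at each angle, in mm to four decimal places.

geometry: r = 26 mm, L = 226 mm, e = 16 mm
θ=11°: crank pin P = (r cos θ, r sin θ) = (25.522307, 4.961034)
θ=11°: h = r sin θ − e = 4.961034 − 16 = -11.038966
θ=11°: x = r cos θ + √(L² − h²) = 25.522307 + 225.730240 = 251.252547
θ=14°: crank pin P = (r cos θ, r sin θ) = (25.227689, 6.289969)
θ=14°: h = r sin θ − e = 6.289969 − 16 = -9.710031
θ=14°: x = r cos θ + √(L² − h²) = 25.227689 + 225.791309 = 251.018998

θ=11°: 251.2525
θ=14°: 251.0190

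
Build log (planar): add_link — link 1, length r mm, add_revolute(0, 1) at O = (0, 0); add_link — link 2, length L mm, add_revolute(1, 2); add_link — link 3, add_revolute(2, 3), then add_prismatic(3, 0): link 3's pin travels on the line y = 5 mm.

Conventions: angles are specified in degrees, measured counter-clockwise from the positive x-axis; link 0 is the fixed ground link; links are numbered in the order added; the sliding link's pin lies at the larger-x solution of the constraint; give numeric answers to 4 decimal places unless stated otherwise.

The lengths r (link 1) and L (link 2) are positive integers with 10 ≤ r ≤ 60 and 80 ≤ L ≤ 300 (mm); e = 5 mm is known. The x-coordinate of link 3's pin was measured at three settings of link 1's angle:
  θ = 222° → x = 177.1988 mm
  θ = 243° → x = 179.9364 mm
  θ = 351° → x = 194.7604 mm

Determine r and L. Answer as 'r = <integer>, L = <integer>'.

constraint per measurement: (x − r cos θ)² + (r sin θ − e)² = L²
subtracting the θ₁ and θ₂ equations cancels the r² and L² terms:
r = (x₁² − x₂²) / (2[(x₁cos θ₁ + e sin θ₁) − (x₂cos θ₂ + e sin θ₂)]) = 9.9998 → r = 10
L² = (x₁ − r cos θ₁)² + (r sin θ₁ − e)² = 34225.0152 → L = 185.0000 → L = 185
check at θ₃=351°: x = 194.7604 (printed 194.7604) ✓

r = 10, L = 185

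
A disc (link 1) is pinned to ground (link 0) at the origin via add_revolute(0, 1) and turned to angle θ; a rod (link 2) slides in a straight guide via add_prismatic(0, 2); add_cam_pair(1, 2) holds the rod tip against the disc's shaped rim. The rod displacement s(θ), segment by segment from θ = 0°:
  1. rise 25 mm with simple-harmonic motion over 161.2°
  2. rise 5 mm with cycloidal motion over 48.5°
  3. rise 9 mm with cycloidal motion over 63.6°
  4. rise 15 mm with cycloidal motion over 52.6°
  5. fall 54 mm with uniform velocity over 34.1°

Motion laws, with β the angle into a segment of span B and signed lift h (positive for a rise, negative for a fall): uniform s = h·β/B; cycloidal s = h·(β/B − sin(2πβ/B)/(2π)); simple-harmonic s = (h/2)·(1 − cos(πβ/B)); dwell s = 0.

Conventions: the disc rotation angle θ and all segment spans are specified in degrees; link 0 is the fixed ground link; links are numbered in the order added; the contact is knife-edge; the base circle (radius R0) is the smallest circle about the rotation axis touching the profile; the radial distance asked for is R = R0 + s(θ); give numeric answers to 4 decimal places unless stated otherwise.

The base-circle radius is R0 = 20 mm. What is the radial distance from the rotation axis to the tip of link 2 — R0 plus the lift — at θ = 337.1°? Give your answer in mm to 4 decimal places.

segment 1 (0° to 161.2°, simple-harmonic, h = 25) is passed completely: s = 0.0000 + (25) = 25.0000
segment 2 (161.2° to 209.7°, cycloidal, h = 5) is passed completely: s = 25.0000 + (5) = 30.0000
segment 3 (209.7° to 273.3°, cycloidal, h = 9) is passed completely: s = 30.0000 + (9) = 39.0000
segment 4 (273.3° to 325.9°, cycloidal, h = 15) is passed completely: s = 39.0000 + (15) = 54.0000
θ = 337.1° falls in segment 5 (325.9° to 360°, uniform, h = -54): β = 337.1 − 325.9 = 11.2°, B = 34.1°; Δs = -54·11.2/34.1 = -17.7361; s = 54.0000 − 17.7361 = 36.2639
R = R0 + s = 20 + 36.2639 = 56.2639

56.2639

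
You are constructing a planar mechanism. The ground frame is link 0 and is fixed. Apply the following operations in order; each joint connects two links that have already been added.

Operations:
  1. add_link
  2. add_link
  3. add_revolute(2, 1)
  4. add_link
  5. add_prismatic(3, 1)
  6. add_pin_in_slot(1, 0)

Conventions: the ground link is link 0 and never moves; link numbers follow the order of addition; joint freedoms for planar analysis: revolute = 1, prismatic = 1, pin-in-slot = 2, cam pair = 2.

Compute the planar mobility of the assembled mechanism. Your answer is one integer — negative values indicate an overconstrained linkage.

ground; <1,0,0>
#1 <2,0,0>
#2 <3,0,0>
R:2↔1 J1 <3,1,0>
#3 <4,1,0>
P:3↔1 J1 <4,2,0>
PS:1↔0 J2 <4,2,1>
3×3 − 2×2 − 1×1 = 4

M = 4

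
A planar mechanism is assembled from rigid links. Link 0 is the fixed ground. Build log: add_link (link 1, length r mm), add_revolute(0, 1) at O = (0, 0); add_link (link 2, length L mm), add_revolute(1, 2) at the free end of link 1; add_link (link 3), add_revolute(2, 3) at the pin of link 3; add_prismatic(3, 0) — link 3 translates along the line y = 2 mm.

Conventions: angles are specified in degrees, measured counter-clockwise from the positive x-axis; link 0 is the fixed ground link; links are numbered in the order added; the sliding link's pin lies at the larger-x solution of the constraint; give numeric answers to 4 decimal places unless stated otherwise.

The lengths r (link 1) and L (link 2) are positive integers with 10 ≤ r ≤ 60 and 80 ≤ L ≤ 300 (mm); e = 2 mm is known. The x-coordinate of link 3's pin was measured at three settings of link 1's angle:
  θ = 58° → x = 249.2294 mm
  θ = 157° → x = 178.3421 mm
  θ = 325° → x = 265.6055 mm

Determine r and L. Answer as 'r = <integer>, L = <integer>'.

constraint per measurement: (x − r cos θ)² + (r sin θ − e)² = L²
subtracting the θ₁ and θ₂ equations cancels the r² and L² terms:
r = (x₁² − x₂²) / (2[(x₁cos θ₁ + e sin θ₁) − (x₂cos θ₂ + e sin θ₂)]) = 51.0000 → r = 51
L² = (x₁ − r cos θ₁)² + (r sin θ₁ − e)² = 51076.0031 → L = 226.0000 → L = 226
check at θ₃=325°: x = 265.6055 (printed 265.6055) ✓

r = 51, L = 226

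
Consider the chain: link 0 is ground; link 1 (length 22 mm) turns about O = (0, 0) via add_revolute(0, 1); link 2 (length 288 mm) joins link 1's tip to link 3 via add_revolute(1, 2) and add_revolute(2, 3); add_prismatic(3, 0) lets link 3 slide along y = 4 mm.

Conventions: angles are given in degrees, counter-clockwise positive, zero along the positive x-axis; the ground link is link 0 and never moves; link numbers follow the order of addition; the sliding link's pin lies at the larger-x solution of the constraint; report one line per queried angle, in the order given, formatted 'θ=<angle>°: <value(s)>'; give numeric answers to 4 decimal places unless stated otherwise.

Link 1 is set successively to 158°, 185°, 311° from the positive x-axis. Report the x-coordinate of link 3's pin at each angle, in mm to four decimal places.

geometry: r = 22 mm, L = 288 mm, e = 4 mm
θ=158°: crank pin P = (r cos θ, r sin θ) = (-20.398045, 8.241345)
θ=158°: h = r sin θ − e = 8.241345 − 4 = 4.241345
θ=158°: x = r cos θ + √(L² − h²) = -20.398045 + 287.968767 = 267.570723
θ=185°: crank pin P = (r cos θ, r sin θ) = (-21.916283, -1.917426)
θ=185°: h = r sin θ − e = -1.917426 − 4 = -5.917426
θ=185°: x = r cos θ + √(L² − h²) = -21.916283 + 287.939202 = 266.022919
θ=311°: crank pin P = (r cos θ, r sin θ) = (14.433299, -16.603611)
θ=311°: h = r sin θ − e = -16.603611 − 4 = -20.603611
θ=311°: x = r cos θ + √(L² − h²) = 14.433299 + 287.262060 = 301.695359

θ=158°: 267.5707
θ=185°: 266.0229
θ=311°: 301.6954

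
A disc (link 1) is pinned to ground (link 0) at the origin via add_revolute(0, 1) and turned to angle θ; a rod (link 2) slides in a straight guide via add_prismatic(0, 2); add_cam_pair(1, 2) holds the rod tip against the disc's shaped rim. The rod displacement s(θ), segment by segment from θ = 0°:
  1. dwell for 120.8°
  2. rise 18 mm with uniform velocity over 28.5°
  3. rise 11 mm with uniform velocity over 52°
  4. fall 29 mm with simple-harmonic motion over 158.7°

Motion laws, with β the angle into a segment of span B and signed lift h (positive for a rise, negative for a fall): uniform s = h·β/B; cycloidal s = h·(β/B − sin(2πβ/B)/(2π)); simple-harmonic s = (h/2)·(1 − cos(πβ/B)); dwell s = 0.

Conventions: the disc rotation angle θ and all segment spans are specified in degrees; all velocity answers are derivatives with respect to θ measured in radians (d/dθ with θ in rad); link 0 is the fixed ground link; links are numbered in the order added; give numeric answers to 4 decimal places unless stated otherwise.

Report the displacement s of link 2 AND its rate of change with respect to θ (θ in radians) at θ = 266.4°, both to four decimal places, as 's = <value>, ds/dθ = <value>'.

segment 1 (0° to 120.8°, dwell): s unchanged at 0.0000
segment 2 (120.8° to 149.3°, uniform, h = 18) is passed completely: s = 0.0000 + (18) = 18.0000
segment 3 (149.3° to 201.3°, uniform, h = 11) is passed completely: s = 18.0000 + (11) = 29.0000
θ = 266.4° falls in segment 4 (201.3° to 360°, simple-harmonic, h = -29): β = 266.4 − 201.3 = 65.1°, B = 158.7°; Δs = -29/2·(1 − cos(π·0.4102)) = -10.4637; s = 29.0000 − 10.4637 = 18.5363
velocity in seg [201.3°–360°] (simple-harmonic), θ in radians: β = 65.1° = 1.1362 rad, B = 158.7° = 2.7698 rad; ds/dθ = (πh/(2B)) sin(πβ/B) = (π·(-29)/(2·2.7698)) sin(π·0.4102) = -15.796104 mm/rad

s = 18.5363, ds/dθ = -15.7961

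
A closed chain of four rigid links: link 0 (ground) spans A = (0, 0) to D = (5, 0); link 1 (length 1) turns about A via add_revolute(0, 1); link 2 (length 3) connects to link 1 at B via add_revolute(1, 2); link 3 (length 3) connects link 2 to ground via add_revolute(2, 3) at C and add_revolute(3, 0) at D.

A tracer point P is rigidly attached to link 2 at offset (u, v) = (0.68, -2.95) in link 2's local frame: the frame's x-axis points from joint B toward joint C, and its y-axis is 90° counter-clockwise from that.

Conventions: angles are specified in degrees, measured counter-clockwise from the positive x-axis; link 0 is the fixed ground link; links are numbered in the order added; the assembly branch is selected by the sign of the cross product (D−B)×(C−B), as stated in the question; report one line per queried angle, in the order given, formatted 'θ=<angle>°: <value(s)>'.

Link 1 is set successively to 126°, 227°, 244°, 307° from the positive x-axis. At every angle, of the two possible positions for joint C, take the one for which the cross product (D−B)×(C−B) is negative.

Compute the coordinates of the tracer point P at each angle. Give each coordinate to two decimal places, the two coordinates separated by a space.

A=(0,0), D=(5.00,0)
θ=126°: B = A + 1.00·(cos126°, sin126°) = (-0.5878, 0.8090)
θ=126°: |BD| = 5.6460
θ=126°: circle(B,3.00) ∩ circle(D,3.00): a=2.8230, h=1.0152
θ=126°:   candidates: C₊=(2.3516,1.4092) cross=5.732; C₋=(2.0606,-0.6002) cross=-5.732
θ=126°:   branch - wants cross < 0 → take C=(2.0606,-0.6002) (cross=-5.732)
θ=126°: ex = (C−B)/|BC| = (0.8828,-0.4697); ey = (0.4697,0.8828)
θ=126°: P = B + 0.68·ex + -2.95·ey = (-1.3732,-2.1147)
θ=227°: B = A + 1.00·(cos227°, sin227°) = (-0.6820, -0.7314)
θ=227°: |BD| = 5.7289
θ=227°: circle(B,3.00) ∩ circle(D,3.00): a=2.8644, h=0.8916
θ=227°:   candidates: C₊=(2.0452,0.5187) cross=5.108; C₋=(2.2728,-1.2500) cross=-5.108
θ=227°:   branch - wants cross < 0 → take C=(2.2728,-1.2500) (cross=-5.108)
θ=227°: ex = (C−B)/|BC| = (0.9849,-0.1729); ey = (0.1729,0.9849)
θ=227°: P = B + 0.68·ex + -2.95·ey = (-0.5223,-3.7545)
θ=244°: B = A + 1.00·(cos244°, sin244°) = (-0.4384, -0.8988)
θ=244°: |BD| = 5.5121
θ=244°: circle(B,3.00) ∩ circle(D,3.00): a=2.7561, h=1.1849
θ=244°:   candidates: C₊=(2.0876,0.7197) cross=6.532; C₋=(2.4740,-1.6185) cross=-6.532
θ=244°:   branch - wants cross < 0 → take C=(2.4740,-1.6185) (cross=-6.532)
θ=244°: ex = (C−B)/|BC| = (0.9708,-0.2399); ey = (0.2399,0.9708)
θ=244°: P = B + 0.68·ex + -2.95·ey = (-0.4859,-3.9258)
θ=307°: B = A + 1.00·(cos307°, sin307°) = (0.6018, -0.7986)
θ=307°: |BD| = 4.4701
θ=307°: circle(B,3.00) ∩ circle(D,3.00): a=2.2351, h=2.0011
θ=307°:   candidates: C₊=(2.4434,1.5696) cross=8.945; C₋=(3.1584,-2.3683) cross=-8.945
θ=307°:   branch - wants cross < 0 → take C=(3.1584,-2.3683) (cross=-8.945)
θ=307°: ex = (C−B)/|BC| = (0.8522,-0.5232); ey = (0.5232,0.8522)
θ=307°: P = B + 0.68·ex + -2.95·ey = (-0.3621,-3.6684)

θ=126°: -1.37 -2.11
θ=227°: -0.52 -3.75
θ=244°: -0.49 -3.93
θ=307°: -0.36 -3.67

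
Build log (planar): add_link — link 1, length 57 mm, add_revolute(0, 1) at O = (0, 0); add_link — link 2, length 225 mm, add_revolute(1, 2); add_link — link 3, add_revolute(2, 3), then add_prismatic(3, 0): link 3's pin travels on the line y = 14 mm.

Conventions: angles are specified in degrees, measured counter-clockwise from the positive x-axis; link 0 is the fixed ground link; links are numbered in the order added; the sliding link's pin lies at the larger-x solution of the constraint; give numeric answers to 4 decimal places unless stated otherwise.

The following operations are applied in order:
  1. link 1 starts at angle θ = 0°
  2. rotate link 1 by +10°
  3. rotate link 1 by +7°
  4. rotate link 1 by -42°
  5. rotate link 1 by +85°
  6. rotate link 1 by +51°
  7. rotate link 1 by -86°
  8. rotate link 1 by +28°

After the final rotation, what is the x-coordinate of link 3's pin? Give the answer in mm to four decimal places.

geometry: r = 57 mm, L = 225 mm, e = 14 mm; θ starts at 0°
rotate link 1 by +10°: θ ← 0° +10° = 10°
rotate link 1 by +7°: θ ← 10° +7° = 17°
rotate link 1 by -42°: θ ← 17° -42° = -25°
rotate link 1 by +85°: θ ← -25° +85° = 60°
rotate link 1 by +51°: θ ← 60° +51° = 111°
rotate link 1 by -86°: θ ← 111° -86° = 25°
rotate link 1 by +28°: θ ← 25° +28° = 53°
crank pin P = (r cos θ, r sin θ) = (34.303456, 45.522224)
h = r sin θ − e = 45.522224 − 14 = 31.522224
x = r cos θ + √(L² − h²) = 34.303456 + 222.780945 = 257.084401

257.0844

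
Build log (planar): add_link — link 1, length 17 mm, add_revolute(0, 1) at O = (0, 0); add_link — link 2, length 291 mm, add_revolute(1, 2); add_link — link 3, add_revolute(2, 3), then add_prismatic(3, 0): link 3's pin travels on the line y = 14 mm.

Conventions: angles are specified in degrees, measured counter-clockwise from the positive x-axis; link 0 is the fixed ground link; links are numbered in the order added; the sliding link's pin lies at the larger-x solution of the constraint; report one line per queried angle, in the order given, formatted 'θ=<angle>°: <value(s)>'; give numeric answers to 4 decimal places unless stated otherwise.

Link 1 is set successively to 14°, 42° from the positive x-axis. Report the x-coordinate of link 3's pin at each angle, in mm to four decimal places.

geometry: r = 17 mm, L = 291 mm, e = 14 mm
θ=14°: crank pin P = (r cos θ, r sin θ) = (16.495027, 4.112672)
θ=14°: h = r sin θ − e = 4.112672 − 14 = -9.887328
θ=14°: x = r cos θ + √(L² − h²) = 16.495027 + 290.831980 = 307.327008
θ=42°: crank pin P = (r cos θ, r sin θ) = (12.633462, 11.375220)
θ=42°: h = r sin θ − e = 11.375220 − 14 = -2.624780
θ=42°: x = r cos θ + √(L² − h²) = 12.633462 + 290.988162 = 303.621624

θ=14°: 307.3270
θ=42°: 303.6216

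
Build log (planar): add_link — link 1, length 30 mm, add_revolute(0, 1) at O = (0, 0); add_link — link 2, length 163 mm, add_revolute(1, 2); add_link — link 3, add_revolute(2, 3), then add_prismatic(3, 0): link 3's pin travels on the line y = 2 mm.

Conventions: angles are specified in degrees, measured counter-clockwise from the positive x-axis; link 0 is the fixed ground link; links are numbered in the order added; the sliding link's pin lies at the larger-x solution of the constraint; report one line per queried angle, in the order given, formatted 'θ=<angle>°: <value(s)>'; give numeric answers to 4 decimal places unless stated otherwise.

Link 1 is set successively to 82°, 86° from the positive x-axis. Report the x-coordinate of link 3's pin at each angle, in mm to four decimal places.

geometry: r = 30 mm, L = 163 mm, e = 2 mm
θ=82°: crank pin P = (r cos θ, r sin θ) = (4.175193, 29.708042)
θ=82°: h = r sin θ − e = 29.708042 − 2 = 27.708042
θ=82°: x = r cos θ + √(L² − h²) = 4.175193 + 160.627720 = 164.802913
θ=86°: crank pin P = (r cos θ, r sin θ) = (2.092694, 29.926922)
θ=86°: h = r sin θ − e = 29.926922 − 2 = 27.926922
θ=86°: x = r cos θ + √(L² − h²) = 2.092694 + 160.589810 = 162.682504

θ=82°: 164.8029
θ=86°: 162.6825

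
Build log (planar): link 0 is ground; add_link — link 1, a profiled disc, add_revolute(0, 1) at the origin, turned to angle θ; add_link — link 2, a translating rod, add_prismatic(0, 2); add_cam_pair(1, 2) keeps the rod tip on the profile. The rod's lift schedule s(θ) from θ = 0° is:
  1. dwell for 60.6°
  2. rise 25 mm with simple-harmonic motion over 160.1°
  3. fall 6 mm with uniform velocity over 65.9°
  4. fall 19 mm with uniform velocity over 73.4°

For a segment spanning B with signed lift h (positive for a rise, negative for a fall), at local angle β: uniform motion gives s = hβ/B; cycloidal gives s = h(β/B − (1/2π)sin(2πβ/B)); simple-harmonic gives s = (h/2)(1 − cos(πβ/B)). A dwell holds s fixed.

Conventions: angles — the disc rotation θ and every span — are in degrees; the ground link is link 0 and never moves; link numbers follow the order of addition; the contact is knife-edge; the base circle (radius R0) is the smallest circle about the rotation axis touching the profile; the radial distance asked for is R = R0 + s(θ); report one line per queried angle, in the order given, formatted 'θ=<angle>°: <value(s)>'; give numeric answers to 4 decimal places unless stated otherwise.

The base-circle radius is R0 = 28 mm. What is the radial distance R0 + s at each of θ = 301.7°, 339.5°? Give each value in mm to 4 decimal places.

seg 1 [0°–60.6°] dwell: s stays 0.0000
seg 2 [60.6°–220.7°] simple-harmonic, h=25: full span → s += 25 → s = 25.0000
seg 3 [220.7°–286.6°] uniform, h=-6: full span → s += -6 → s = 19.0000
seg 4 [286.6°–360°] uniform, h=-19: θ=301.7° here. β=15.1, B=73.4. -19·15.1/73.4 = -3.9087 → s = 15.0913
seg 4 [286.6°–360°] uniform, h=-19: θ=339.5° here. β=52.9, B=73.4. -19·52.9/73.4 = -13.6935 → s = 5.3065
θ=301.7°: R = R0 + s = 28 + 15.0913 = 43.0913
θ=339.5°: R = R0 + s = 28 + 5.3065 = 33.3065

θ=301.7°: 43.0913
θ=339.5°: 33.3065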